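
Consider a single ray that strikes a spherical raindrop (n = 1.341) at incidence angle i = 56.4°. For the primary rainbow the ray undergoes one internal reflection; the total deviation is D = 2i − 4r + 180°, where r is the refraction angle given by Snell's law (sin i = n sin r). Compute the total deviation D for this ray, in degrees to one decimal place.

sin r = sin 56.4° / 1.341 = 0.8329/1.341 = 0.6211; r = 38.40°.
D = 2·56.4° − 4·38.40° + 180° = 112.80° − 153.59° + 180° = 139.21°.

139.2°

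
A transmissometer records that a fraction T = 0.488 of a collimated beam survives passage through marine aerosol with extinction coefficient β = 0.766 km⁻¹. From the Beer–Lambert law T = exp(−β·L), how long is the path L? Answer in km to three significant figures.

0.937 km

Beer–Lambert: T = exp(−βL) ⇒ L = −ln(T)/β = −ln(0.488)/0.766 = 0.7174/0.766 = 0.9366 km.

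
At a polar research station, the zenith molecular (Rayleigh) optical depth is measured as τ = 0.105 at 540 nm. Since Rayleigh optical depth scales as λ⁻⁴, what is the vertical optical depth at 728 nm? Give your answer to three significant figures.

0.0318

τ(728 nm) = τ(540 nm) × (540/728)⁴ = 0.105 × (0.7418)⁴ = 0.105 × 0.3027 = 0.0318.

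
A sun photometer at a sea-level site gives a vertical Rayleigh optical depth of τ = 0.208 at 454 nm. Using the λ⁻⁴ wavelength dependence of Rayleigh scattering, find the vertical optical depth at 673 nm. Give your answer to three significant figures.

τ(673 nm) = τ(454 nm) × (454/673)⁴ = 0.208 × (0.6746)⁴ = 0.208 × 0.2071 = 0.0431.

0.0431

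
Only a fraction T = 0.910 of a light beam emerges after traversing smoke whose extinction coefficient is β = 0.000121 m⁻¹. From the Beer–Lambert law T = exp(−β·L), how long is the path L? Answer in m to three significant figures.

Beer–Lambert: T = exp(−βL) ⇒ L = −ln(T)/β = −ln(0.910)/0.000121 = 0.0943/0.000121 = 779.4 m.

779 m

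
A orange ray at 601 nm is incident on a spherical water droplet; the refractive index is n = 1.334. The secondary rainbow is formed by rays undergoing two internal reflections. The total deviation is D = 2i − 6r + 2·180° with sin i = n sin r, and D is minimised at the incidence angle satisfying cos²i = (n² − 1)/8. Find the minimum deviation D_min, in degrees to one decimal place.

cos²i = (1.77956 − 1)/8 = 0.09744; i = arccos(0.31216) = 71.810°.
sin r = sin 71.810°/1.334 = 0.71217; r = 45.411°.
D_min = 2·71.810° − 6·45.411° + 360° = 231.153°.

231.2°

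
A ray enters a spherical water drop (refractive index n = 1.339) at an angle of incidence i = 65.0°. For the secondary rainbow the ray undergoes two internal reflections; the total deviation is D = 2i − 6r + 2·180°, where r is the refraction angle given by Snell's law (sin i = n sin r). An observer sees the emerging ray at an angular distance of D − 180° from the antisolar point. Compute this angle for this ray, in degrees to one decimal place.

sin r = sin 65.0° / 1.339 = 0.9063/1.339 = 0.6769; r = 42.60°.
D = 2·65.0° − 6·42.60° + 2·180° = 130.00° − 255.59° + 360° = 234.41°.
Angle from antisolar point = D − 180° = 54.41°.

54.4°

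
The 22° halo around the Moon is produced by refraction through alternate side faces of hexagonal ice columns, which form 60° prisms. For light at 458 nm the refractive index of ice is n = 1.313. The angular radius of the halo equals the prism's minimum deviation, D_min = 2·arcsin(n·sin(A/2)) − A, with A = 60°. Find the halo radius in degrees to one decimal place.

22.1°

n·sin(A/2) = 1.313 × sin 30° = 1.313 × 0.5000 = 0.6565.
D_min = 2·arcsin(0.6565) − 60° = 2 × 41.033° − 60° = 22.067°.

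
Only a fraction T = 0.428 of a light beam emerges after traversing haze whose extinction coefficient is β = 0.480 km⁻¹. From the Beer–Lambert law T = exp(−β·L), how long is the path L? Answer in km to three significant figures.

1.77 km

Beer–Lambert: T = exp(−βL) ⇒ L = −ln(T)/β = −ln(0.428)/0.480 = 0.8486/0.480 = 1.768 km.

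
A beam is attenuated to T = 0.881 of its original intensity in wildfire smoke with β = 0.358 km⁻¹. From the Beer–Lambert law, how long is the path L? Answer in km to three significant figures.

0.354 km

Beer–Lambert: T = exp(−βL) ⇒ L = −ln(T)/β = −ln(0.881)/0.358 = 0.1267/0.358 = 0.3539 km.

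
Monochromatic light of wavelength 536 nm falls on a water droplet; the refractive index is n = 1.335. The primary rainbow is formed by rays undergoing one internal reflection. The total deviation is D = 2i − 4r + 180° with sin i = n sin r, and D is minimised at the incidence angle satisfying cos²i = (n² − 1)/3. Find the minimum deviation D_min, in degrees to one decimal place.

138.2°

cos²i = (1.78222 − 1)/3 = 0.26074; i = arccos(0.51063) = 59.294°.
sin r = sin 59.294°/1.335 = 0.64405; r = 40.094°.
D_min = 2·59.294° − 4·40.094° + 180° = 138.212°.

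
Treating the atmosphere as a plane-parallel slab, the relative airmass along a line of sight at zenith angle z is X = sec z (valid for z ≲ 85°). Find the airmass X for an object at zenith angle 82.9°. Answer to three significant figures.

X = sec z = 1/cos 82.9° = 1/0.1236 = 8.0905.

8.09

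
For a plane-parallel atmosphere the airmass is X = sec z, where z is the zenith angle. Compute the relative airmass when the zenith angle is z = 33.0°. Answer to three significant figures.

1.19

X = sec z = 1/cos 33.0° = 1/0.8387 = 1.1924.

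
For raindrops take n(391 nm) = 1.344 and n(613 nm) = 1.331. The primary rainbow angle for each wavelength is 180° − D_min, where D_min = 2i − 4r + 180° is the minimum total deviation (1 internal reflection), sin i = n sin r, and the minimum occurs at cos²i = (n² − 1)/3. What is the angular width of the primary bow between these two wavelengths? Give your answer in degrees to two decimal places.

At 391 nm (n = 1.344): cos²i = 0.26878 → i = 58.772°, r = 39.512°, D_min = 139.495°, rainbow angle = 40.505°.
At 613 nm (n = 1.331): cos²i = 0.25719 → i = 59.527°, r = 40.356°, D_min = 137.630°, rainbow angle = 42.370°.
Angular width = |40.505° − 42.370°| = 1.865°.

1.86°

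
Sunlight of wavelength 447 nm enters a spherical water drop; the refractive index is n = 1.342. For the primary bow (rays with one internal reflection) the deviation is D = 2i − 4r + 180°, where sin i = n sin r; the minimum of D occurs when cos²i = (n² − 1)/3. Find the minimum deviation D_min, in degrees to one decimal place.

139.2°

cos²i = (1.80096 − 1)/3 = 0.26699; i = arccos(0.51671) = 58.888°.
sin r = sin 58.888°/1.342 = 0.63797; r = 39.641°.
D_min = 2·58.888° − 4·39.641° + 180° = 139.213°.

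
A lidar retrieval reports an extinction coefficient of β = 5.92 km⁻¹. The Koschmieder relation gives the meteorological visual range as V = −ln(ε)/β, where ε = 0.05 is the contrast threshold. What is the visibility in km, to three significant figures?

V = −ln(0.05) / 5.92 = 2.996 / 5.92 = 0.5060 km.

0.506 km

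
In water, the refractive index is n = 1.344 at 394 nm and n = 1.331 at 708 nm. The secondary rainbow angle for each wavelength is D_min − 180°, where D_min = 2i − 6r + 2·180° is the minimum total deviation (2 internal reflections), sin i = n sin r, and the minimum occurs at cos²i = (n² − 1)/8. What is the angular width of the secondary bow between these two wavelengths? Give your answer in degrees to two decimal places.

3.37°

At 394 nm (n = 1.344): cos²i = 0.10079 → i = 71.490°, r = 44.874°, D_min = 233.733°, rainbow angle = 53.733°.
At 708 nm (n = 1.331): cos²i = 0.09645 → i = 71.907°, r = 45.575°, D_min = 230.365°, rainbow angle = 50.365°.
Angular width = |53.733° − 50.365°| = 3.368°.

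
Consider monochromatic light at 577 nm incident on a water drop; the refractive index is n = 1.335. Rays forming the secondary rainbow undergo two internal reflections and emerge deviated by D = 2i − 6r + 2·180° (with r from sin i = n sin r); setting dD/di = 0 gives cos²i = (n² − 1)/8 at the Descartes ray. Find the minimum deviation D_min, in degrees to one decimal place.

231.4°

cos²i = (1.78222 − 1)/8 = 0.09778; i = arccos(0.31269) = 71.778°.
sin r = sin 71.778°/1.335 = 0.71150; r = 45.357°.
D_min = 2·71.778° − 6·45.357° + 360° = 231.414°.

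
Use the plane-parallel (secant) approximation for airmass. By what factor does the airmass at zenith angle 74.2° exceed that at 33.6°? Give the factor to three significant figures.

3.06

X(74.2°)/X(33.6°) = sec 74.2° / sec 33.6° = cos 33.6° / cos 74.2° = 0.8329/0.2723 = 3.0591.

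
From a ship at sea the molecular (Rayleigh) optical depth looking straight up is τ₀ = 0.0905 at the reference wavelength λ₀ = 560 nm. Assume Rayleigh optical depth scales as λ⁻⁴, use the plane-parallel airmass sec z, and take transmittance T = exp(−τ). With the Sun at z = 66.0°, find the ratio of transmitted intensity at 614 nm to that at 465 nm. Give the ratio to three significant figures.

1.37

Airmass: sec 66.0° = 2.4586.
τ(614 nm) = 0.0905 × (560/614)⁴ × 2.4586 = 0.0905 × 0.6920 × 2.4586 = 0.1540.
τ(465 nm) = 0.0905 × (560/465)⁴ × 2.4586 = 0.0905 × 2.1035 × 2.4586 = 0.4680.
T(614)/T(465) = exp(τ_B − τ_A) = exp(0.3141) = 1.3690.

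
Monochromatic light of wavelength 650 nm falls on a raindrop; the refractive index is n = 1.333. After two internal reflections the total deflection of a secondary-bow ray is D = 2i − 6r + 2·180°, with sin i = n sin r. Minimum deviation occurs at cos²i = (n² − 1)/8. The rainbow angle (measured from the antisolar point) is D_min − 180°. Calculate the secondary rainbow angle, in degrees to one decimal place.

50.9°

cos²i = (1.77689 − 1)/8 = 0.09711; i = arccos(0.31163) = 71.843°.
sin r = sin 71.843°/1.333 = 0.71283; r = 45.466°.
D_min = 2·71.843° − 6·45.466° + 360° = 230.891°.
Rainbow angle = D_min − 180° = 50.891°.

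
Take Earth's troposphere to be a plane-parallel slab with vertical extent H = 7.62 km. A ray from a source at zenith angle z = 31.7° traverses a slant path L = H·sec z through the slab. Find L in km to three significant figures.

sec z = 1/cos 31.7° = 1.1753.
L = 7.62 × 1.1753 = 8.956 km.

8.96 km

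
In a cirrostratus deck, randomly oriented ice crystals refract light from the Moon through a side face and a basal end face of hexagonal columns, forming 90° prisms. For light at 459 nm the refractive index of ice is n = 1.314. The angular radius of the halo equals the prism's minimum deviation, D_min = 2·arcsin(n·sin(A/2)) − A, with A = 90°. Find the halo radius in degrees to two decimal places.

46.60°

n·sin(A/2) = 1.314 × sin 45° = 1.314 × 0.7071 = 0.9291.
D_min = 2·arcsin(0.9291) − 90° = 2 × 68.301° − 90° = 46.602°.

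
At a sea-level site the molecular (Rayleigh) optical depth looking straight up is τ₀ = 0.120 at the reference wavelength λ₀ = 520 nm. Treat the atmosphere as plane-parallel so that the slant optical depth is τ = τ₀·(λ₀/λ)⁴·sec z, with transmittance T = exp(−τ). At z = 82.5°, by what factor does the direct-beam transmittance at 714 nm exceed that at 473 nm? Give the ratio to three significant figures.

Airmass: sec 82.5° = 7.6613.
τ(714 nm) = 0.120 × (520/714)⁴ × 7.6613 = 0.120 × 0.2813 × 7.6613 = 0.2586.
τ(473 nm) = 0.120 × (520/473)⁴ × 7.6613 = 0.120 × 1.4607 × 7.6613 = 1.3429.
T(714)/T(473) = exp(τ_B − τ_A) = exp(1.0843) = 2.9573.

2.96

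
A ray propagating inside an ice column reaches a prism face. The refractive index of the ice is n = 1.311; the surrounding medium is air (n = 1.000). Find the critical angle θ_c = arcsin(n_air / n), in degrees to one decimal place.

sin θ_c = n_air / n = 1.000 / 1.311 = 0.7628.
θ_c = arcsin(0.7628) = 49.71°.

49.7°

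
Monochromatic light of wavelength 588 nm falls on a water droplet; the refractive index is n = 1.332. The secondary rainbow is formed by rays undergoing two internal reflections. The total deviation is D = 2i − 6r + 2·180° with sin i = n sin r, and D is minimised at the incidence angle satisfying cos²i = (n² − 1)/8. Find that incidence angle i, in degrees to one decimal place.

71.9°

cos²i = (1.332² − 1)/8 = (1.77422 − 1)/8 = 0.09678.
cos i = 0.31109, so i = 71.875°.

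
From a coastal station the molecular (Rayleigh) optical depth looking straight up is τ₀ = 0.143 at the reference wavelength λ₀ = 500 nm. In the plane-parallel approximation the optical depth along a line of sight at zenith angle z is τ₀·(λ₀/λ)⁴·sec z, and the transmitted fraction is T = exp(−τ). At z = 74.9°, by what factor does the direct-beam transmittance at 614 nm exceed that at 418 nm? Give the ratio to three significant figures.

2.42

Airmass: sec 74.9° = 3.8387.
τ(614 nm) = 0.143 × (500/614)⁴ × 3.8387 = 0.143 × 0.4398 × 3.8387 = 0.2414.
τ(418 nm) = 0.143 × (500/418)⁴ × 3.8387 = 0.143 × 2.0473 × 3.8387 = 1.1238.
T(614)/T(418) = exp(τ_B − τ_A) = exp(0.8824) = 2.4167.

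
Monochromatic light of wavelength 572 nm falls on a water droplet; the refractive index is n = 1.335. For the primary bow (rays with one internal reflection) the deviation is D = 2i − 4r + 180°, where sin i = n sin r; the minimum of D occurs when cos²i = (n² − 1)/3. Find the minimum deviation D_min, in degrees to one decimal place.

cos²i = (1.78222 − 1)/3 = 0.26074; i = arccos(0.51063) = 59.294°.
sin r = sin 59.294°/1.335 = 0.64405; r = 40.094°.
D_min = 2·59.294° − 4·40.094° + 180° = 138.212°.

138.2°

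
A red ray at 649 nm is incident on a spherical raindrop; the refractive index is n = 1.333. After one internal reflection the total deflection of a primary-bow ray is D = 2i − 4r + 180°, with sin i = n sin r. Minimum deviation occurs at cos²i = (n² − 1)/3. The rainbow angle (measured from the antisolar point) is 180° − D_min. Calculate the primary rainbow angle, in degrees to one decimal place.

cos²i = (1.77689 − 1)/3 = 0.25896; i = arccos(0.50888) = 59.410°.
sin r = sin 59.410°/1.333 = 0.64579; r = 40.225°.
D_min = 2·59.410° − 4·40.225° + 180° = 137.922°.
Rainbow angle = 180° − D_min = 42.078°.

42.1°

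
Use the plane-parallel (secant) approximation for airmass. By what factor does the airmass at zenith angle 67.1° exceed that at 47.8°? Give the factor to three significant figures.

1.73

X(67.1°)/X(47.8°) = sec 67.1° / sec 47.8° = cos 47.8° / cos 67.1° = 0.6717/0.3891 = 1.7262.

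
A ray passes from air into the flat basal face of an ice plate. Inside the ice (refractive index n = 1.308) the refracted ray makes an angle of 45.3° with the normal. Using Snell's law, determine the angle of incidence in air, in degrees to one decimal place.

68.4°

Snell: sin θ_i = n · sin θ_r = 1.308 × sin 45.3° = 1.308 × 0.7108 = 0.9297.
θ_i = arcsin(0.9297) = 68.39°.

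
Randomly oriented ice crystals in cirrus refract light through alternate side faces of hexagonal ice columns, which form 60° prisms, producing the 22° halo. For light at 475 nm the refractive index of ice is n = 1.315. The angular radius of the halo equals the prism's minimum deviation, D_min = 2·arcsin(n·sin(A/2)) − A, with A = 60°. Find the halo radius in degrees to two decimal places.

n·sin(A/2) = 1.315 × sin 30° = 1.315 × 0.5000 = 0.6575.
D_min = 2·arcsin(0.6575) − 60° = 2 × 41.109° − 60° = 22.219°.

22.22°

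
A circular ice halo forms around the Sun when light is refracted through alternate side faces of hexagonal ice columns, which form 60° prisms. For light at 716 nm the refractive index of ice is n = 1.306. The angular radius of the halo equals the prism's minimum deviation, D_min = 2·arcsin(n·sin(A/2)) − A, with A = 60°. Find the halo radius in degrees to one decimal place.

n·sin(A/2) = 1.306 × sin 30° = 1.306 × 0.5000 = 0.6530.
D_min = 2·arcsin(0.6530) − 60° = 2 × 40.768° − 60° = 21.536°.

21.5°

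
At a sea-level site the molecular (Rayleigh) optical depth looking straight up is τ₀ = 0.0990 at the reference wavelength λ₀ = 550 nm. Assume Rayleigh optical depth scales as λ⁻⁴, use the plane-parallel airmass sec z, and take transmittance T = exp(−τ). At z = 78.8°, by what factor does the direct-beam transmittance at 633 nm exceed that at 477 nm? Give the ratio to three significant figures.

1.84

Airmass: sec 78.8° = 5.1484.
τ(633 nm) = 0.0990 × (550/633)⁴ × 5.1484 = 0.0990 × 0.5699 × 5.1484 = 0.2905.
τ(477 nm) = 0.0990 × (550/477)⁴ × 5.1484 = 0.0990 × 1.7676 × 5.1484 = 0.9009.
T(633)/T(477) = exp(τ_B − τ_A) = exp(0.6104) = 1.8412.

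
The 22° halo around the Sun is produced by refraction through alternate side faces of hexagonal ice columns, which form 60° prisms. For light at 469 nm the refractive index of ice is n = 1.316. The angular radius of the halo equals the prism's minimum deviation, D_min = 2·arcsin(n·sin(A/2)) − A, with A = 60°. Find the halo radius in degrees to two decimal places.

n·sin(A/2) = 1.316 × sin 30° = 1.316 × 0.5000 = 0.6580.
D_min = 2·arcsin(0.6580) − 60° = 2 × 41.148° − 60° = 22.295°.

22.30°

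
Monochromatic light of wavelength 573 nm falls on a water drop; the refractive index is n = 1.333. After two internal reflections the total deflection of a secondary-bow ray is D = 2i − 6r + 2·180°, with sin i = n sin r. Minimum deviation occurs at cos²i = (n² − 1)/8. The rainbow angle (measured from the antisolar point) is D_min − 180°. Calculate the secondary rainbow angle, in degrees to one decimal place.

cos²i = (1.77689 − 1)/8 = 0.09711; i = arccos(0.31163) = 71.843°.
sin r = sin 71.843°/1.333 = 0.71283; r = 45.466°.
D_min = 2·71.843° − 6·45.466° + 360° = 230.891°.
Rainbow angle = D_min − 180° = 50.891°.

50.9°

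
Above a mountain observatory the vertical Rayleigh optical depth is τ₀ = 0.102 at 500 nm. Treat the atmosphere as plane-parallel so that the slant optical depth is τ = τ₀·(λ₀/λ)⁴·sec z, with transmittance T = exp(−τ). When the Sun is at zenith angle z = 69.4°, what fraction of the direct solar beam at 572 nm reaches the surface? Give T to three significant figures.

0.844

sec 69.4° = 2.8422.
τ = 0.102 × (500/572)⁴ × 2.8422 = 0.102 × 0.5838 × 2.8422 = 0.1693.
T = exp(−0.1693) = 0.8443.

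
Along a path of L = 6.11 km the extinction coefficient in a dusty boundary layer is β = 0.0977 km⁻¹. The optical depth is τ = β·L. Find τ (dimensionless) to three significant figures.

τ = β·L = 0.0977 × 6.11 = 0.5969.

0.597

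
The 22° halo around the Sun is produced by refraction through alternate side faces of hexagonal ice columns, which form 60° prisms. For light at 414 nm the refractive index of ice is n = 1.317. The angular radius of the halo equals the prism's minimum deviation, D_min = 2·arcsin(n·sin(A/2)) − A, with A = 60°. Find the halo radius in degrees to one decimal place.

22.4°

n·sin(A/2) = 1.317 × sin 30° = 1.317 × 0.5000 = 0.6585.
D_min = 2·arcsin(0.6585) − 60° = 2 × 41.186° − 60° = 22.371°.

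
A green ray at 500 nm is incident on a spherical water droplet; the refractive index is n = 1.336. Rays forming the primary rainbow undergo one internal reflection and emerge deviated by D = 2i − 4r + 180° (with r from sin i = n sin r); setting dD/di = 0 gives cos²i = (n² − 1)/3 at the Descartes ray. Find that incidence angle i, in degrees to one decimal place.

cos²i = (1.336² − 1)/3 = (1.78490 − 1)/3 = 0.26163.
cos i = 0.51150, so i = 59.236°.

59.2°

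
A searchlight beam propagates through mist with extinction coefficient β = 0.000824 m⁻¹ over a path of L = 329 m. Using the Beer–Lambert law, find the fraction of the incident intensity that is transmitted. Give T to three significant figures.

0.763

τ = β·L = 0.000824 × 329 = 0.2711.
T = exp(−0.2711) = 0.7625.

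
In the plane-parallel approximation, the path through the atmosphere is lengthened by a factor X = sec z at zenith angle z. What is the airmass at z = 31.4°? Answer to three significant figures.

X = sec z = 1/cos 31.4° = 1/0.8536 = 1.1716.

1.17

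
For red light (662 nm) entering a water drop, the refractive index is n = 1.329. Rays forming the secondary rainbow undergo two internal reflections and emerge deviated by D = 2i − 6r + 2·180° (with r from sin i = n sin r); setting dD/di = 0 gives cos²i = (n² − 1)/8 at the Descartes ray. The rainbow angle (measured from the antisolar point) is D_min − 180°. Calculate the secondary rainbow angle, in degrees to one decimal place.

49.8°

cos²i = (1.76624 − 1)/8 = 0.09578; i = arccos(0.30948) = 71.972°.
sin r = sin 71.972°/1.329 = 0.71550; r = 45.685°.
D_min = 2·71.972° − 6·45.685° + 360° = 229.837°.
Rainbow angle = D_min − 180° = 49.837°.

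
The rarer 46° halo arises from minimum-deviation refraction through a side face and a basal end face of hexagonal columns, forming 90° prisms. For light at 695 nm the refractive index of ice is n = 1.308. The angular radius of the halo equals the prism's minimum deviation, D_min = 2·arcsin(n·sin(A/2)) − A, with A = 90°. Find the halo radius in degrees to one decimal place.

45.3°

n·sin(A/2) = 1.308 × sin 45° = 1.308 × 0.7071 = 0.9249.
D_min = 2·arcsin(0.9249) − 90° = 2 × 67.653° − 90° = 45.305°.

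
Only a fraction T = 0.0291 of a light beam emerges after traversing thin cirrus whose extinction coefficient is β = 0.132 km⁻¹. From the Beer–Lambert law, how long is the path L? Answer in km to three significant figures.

26.8 km

Beer–Lambert: T = exp(−βL) ⇒ L = −ln(T)/β = −ln(0.0291)/0.132 = 3.5370/0.132 = 26.8 km.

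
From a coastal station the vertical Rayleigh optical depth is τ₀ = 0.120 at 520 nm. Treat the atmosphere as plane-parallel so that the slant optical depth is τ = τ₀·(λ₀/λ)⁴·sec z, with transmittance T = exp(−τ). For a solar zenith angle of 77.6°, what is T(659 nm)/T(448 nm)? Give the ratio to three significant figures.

Airmass: sec 77.6° = 4.6569.
τ(659 nm) = 0.120 × (520/659)⁴ × 4.6569 = 0.120 × 0.3877 × 4.6569 = 0.2166.
τ(448 nm) = 0.120 × (520/448)⁴ × 4.6569 = 0.120 × 1.8151 × 4.6569 = 1.0143.
T(659)/T(448) = exp(τ_B − τ_A) = exp(0.7977) = 2.2204.

2.22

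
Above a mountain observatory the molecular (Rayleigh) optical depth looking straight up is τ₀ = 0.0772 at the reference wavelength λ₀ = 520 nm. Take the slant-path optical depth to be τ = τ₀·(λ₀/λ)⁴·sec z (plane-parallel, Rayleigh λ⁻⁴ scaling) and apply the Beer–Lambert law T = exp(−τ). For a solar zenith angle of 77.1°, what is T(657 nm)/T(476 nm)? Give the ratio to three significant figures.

Airmass: sec 77.1° = 4.4793.
τ(657 nm) = 0.0772 × (520/657)⁴ × 4.4793 = 0.0772 × 0.3924 × 4.4793 = 0.1357.
τ(476 nm) = 0.0772 × (520/476)⁴ × 4.4793 = 0.0772 × 1.4242 × 4.4793 = 0.4925.
T(657)/T(476) = exp(τ_B − τ_A) = exp(0.3568) = 1.4288.

1.43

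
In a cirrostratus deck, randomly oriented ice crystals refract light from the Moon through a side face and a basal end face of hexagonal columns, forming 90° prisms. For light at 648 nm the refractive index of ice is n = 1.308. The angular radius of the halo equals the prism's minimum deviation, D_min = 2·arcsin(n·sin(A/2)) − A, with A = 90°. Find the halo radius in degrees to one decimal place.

45.3°

n·sin(A/2) = 1.308 × sin 45° = 1.308 × 0.7071 = 0.9249.
D_min = 2·arcsin(0.9249) − 90° = 2 × 67.653° − 90° = 45.305°.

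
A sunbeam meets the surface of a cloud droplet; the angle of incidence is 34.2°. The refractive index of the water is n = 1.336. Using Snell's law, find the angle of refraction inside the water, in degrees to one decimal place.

Snell: sin θ_r = sin θ_i / n = sin 34.2° / 1.336 = 0.5621 / 1.336 = 0.4207.
θ_r = arcsin(0.4207) = 24.88°.

24.9°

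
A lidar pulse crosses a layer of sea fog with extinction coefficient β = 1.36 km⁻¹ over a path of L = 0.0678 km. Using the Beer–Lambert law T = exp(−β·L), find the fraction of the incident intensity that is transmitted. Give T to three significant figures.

τ = β·L = 1.36 × 0.0678 = 0.0922.
T = exp(−0.0922) = 0.9119.

0.912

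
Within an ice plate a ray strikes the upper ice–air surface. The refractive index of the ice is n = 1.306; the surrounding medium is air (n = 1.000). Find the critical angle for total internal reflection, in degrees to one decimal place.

sin θ_c = n_air / n = 1.000 / 1.306 = 0.7657.
θ_c = arcsin(0.7657) = 49.97°.

50.0°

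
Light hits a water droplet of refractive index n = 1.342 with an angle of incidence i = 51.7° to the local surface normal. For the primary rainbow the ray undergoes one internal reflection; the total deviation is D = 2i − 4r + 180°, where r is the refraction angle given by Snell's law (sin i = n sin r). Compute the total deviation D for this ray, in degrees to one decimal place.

140.2°

sin r = sin 51.7° / 1.342 = 0.7848/1.342 = 0.5848; r = 35.79°.
D = 2·51.7° − 4·35.79° + 180° = 103.40° − 143.15° + 180° = 140.25°.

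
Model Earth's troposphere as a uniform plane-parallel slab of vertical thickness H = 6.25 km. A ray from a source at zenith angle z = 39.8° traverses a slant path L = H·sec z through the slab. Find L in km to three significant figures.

8.14 km

sec z = 1/cos 39.8° = 1.3016.
L = 6.25 × 1.3016 = 8.135 km.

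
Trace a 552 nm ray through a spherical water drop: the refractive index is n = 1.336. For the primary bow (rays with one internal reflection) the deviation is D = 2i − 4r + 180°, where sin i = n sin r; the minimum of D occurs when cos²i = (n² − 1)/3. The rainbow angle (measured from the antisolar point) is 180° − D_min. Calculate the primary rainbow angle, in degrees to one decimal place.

cos²i = (1.78490 − 1)/3 = 0.26163; i = arccos(0.51150) = 59.236°.
sin r = sin 59.236°/1.336 = 0.64318; r = 40.029°.
D_min = 2·59.236° − 4·40.029° + 180° = 138.356°.
Rainbow angle = 180° − D_min = 41.644°.

41.6°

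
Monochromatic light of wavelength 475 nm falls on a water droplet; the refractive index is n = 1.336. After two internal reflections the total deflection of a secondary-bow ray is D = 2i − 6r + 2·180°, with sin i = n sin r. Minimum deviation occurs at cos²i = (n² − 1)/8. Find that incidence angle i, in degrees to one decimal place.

71.7°

cos²i = (1.336² − 1)/8 = (1.78490 − 1)/8 = 0.09811.
cos i = 0.31323, so i = 71.746°.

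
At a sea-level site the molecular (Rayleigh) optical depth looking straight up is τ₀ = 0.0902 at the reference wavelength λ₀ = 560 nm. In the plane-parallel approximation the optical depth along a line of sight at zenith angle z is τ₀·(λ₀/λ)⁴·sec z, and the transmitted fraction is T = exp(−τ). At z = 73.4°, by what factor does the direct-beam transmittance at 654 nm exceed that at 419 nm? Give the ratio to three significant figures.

2.31

Airmass: sec 73.4° = 3.5003.
τ(654 nm) = 0.0902 × (560/654)⁴ × 3.5003 = 0.0902 × 0.5376 × 3.5003 = 0.1697.
τ(419 nm) = 0.0902 × (560/419)⁴ × 3.5003 = 0.0902 × 3.1908 × 3.5003 = 1.0074.
T(654)/T(419) = exp(τ_B − τ_A) = exp(0.8377) = 2.3110.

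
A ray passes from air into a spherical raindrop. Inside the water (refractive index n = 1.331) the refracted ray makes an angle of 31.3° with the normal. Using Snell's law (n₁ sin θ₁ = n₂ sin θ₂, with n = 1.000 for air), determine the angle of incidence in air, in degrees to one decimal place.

43.7°

Snell: sin θ_i = n · sin θ_r = 1.331 × sin 31.3° = 1.331 × 0.5195 = 0.6915.
θ_i = arcsin(0.6915) = 43.75°.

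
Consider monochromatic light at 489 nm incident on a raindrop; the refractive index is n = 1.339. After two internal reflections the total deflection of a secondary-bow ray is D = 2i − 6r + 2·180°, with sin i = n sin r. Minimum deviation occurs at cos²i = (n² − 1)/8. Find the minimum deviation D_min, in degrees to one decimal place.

cos²i = (1.79292 − 1)/8 = 0.09912; i = arccos(0.31483) = 71.650°.
sin r = sin 71.650°/1.339 = 0.70885; r = 45.141°.
D_min = 2·71.650° − 6·45.141° + 360° = 232.451°.

232.5°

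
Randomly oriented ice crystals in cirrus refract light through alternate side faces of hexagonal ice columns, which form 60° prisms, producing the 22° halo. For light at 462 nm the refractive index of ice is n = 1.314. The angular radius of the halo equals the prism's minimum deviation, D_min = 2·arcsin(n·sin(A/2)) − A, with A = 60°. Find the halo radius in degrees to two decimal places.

n·sin(A/2) = 1.314 × sin 30° = 1.314 × 0.5000 = 0.6570.
D_min = 2·arcsin(0.6570) − 60° = 2 × 41.071° − 60° = 22.143°.

22.14°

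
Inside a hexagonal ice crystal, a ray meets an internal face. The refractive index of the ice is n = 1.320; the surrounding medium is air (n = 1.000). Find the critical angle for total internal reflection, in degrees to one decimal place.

49.3°

sin θ_c = n_air / n = 1.000 / 1.320 = 0.7576.
θ_c = arcsin(0.7576) = 49.25°.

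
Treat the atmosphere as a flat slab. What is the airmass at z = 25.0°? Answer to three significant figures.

X = sec z = 1/cos 25.0° = 1/0.9063 = 1.1034.

1.10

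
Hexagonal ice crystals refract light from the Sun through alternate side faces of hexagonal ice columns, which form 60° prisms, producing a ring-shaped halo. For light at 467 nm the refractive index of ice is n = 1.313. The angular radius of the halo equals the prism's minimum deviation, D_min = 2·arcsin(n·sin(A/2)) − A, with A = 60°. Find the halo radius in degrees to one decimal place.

22.1°

n·sin(A/2) = 1.313 × sin 30° = 1.313 × 0.5000 = 0.6565.
D_min = 2·arcsin(0.6565) − 60° = 2 × 41.033° − 60° = 22.067°.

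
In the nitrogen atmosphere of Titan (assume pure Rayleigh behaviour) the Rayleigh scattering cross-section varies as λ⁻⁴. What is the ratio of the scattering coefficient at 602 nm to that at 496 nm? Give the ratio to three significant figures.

0.461

Rayleigh scattering ∝ λ⁻⁴, so the ratio of coefficients is the inverse fourth power of the wavelength ratio.
σ(602)/σ(496) = (496/602)⁴ = (0.8239)⁴ = 0.4608.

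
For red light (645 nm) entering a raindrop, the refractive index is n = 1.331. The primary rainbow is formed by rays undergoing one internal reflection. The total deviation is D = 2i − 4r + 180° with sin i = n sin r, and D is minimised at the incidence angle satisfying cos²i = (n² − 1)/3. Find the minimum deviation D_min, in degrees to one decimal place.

cos²i = (1.77156 − 1)/3 = 0.25719; i = arccos(0.50714) = 59.527°.
sin r = sin 59.527°/1.331 = 0.64753; r = 40.356°.
D_min = 2·59.527° − 4·40.356° + 180° = 137.630°.

137.6°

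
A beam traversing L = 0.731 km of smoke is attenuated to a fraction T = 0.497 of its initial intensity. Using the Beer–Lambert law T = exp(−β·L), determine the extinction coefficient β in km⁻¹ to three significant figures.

0.956 km⁻¹

Beer–Lambert: T = exp(−βL) ⇒ β = −ln(T)/L = −ln(0.497)/0.731 = 0.6992/0.731 = 0.9565 km⁻¹.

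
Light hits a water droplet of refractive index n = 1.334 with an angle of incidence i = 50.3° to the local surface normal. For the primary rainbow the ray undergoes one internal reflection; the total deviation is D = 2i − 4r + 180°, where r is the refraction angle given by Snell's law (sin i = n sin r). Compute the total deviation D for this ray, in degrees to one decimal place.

139.7°

sin r = sin 50.3° / 1.334 = 0.7694/1.334 = 0.5768; r = 35.22°.
D = 2·50.3° − 4·35.22° + 180° = 100.60° − 140.89° + 180° = 139.71°.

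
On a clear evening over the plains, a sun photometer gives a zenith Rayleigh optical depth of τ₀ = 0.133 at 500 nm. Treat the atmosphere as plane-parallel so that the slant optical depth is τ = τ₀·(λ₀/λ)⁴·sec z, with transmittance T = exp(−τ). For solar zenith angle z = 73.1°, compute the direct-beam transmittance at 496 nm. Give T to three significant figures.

sec 73.1° = 3.4399.
τ = 0.133 × (500/496)⁴ × 3.4399 = 0.133 × 1.0327 × 3.4399 = 0.4725.
T = exp(−0.4725) = 0.6235.

0.623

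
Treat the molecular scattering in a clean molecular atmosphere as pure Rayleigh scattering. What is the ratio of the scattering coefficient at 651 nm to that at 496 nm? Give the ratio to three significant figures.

0.337

Rayleigh scattering ∝ λ⁻⁴, so the ratio of coefficients is the inverse fourth power of the wavelength ratio.
σ(651)/σ(496) = (496/651)⁴ = (0.7619)⁴ = 0.337.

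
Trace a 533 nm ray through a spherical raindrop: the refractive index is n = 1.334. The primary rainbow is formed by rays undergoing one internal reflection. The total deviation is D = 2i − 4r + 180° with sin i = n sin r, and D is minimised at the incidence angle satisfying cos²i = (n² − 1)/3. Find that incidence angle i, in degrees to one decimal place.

cos²i = (1.334² − 1)/3 = (1.77956 − 1)/3 = 0.25985.
cos i = 0.50976, so i = 59.352°.

59.4°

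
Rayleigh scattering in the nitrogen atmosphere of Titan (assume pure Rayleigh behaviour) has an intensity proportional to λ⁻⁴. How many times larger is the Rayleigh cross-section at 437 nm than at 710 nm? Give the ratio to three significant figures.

6.97

Rayleigh scattering ∝ λ⁻⁴, so the ratio of coefficients is the inverse fourth power of the wavelength ratio.
σ(437)/σ(710) = (710/437)⁴ = (1.6247)⁴ = 6.968.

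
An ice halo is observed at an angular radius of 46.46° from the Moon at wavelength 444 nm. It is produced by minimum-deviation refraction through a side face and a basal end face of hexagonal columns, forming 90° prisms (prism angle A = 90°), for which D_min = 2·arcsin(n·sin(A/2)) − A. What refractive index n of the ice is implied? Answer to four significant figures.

Rearranging: n = sin((D_min + A)/2) / sin(A/2).
(D_min + A)/2 = (46.46° + 90°)/2 = 68.230°.
n = sin 68.230° / sin 45° = 0.9287 / 0.7071 = 1.3134.

1.313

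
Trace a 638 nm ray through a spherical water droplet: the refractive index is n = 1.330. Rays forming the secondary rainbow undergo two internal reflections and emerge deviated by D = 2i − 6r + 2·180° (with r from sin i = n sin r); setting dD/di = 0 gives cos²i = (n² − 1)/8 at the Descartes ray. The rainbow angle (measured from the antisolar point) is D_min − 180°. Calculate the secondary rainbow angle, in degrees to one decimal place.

cos²i = (1.76890 − 1)/8 = 0.09611; i = arccos(0.31002) = 71.940°.
sin r = sin 71.940°/1.330 = 0.71483; r = 45.630°.
D_min = 2·71.940° − 6·45.630° + 360° = 230.101°.
Rainbow angle = D_min − 180° = 50.101°.

50.1°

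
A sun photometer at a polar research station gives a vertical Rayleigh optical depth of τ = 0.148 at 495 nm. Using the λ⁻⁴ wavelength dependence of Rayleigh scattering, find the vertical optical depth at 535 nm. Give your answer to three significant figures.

τ(535 nm) = τ(495 nm) × (495/535)⁴ = 0.148 × (0.9252)⁴ = 0.148 × 0.7328 = 0.1085.

0.108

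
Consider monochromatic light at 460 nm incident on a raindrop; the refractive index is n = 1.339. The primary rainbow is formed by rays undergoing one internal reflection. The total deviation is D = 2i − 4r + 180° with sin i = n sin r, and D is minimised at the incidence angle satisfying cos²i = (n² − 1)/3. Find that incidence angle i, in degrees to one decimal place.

59.1°

cos²i = (1.339² − 1)/3 = (1.79292 − 1)/3 = 0.26431.
cos i = 0.51411, so i = 59.062°.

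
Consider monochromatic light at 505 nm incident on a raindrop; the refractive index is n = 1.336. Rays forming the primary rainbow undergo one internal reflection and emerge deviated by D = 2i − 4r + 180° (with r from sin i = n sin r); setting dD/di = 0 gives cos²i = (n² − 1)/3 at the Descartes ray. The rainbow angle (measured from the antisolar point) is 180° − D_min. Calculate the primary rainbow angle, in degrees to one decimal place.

cos²i = (1.78490 − 1)/3 = 0.26163; i = arccos(0.51150) = 59.236°.
sin r = sin 59.236°/1.336 = 0.64318; r = 40.029°.
D_min = 2·59.236° − 4·40.029° + 180° = 138.356°.
Rainbow angle = 180° − D_min = 41.644°.

41.6°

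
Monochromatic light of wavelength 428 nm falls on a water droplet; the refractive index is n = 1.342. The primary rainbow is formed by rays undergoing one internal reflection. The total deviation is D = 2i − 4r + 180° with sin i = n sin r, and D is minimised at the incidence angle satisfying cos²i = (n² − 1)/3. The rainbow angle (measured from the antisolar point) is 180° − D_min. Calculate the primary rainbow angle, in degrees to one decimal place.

cos²i = (1.80096 − 1)/3 = 0.26699; i = arccos(0.51671) = 58.888°.
sin r = sin 58.888°/1.342 = 0.63797; r = 39.641°.
D_min = 2·58.888° − 4·39.641° + 180° = 139.213°.
Rainbow angle = 180° − D_min = 40.787°.

40.8°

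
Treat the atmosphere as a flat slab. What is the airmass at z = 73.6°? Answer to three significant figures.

X = sec z = 1/cos 73.6° = 1/0.2823 = 3.5418.

3.54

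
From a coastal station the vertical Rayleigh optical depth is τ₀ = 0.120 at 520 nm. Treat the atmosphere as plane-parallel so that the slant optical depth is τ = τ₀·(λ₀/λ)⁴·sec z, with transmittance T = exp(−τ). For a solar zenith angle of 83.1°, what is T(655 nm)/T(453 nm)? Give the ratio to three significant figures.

3.81

Airmass: sec 83.1° = 8.3238.
τ(655 nm) = 0.120 × (520/655)⁴ × 8.3238 = 0.120 × 0.3972 × 8.3238 = 0.3968.
τ(453 nm) = 0.120 × (520/453)⁴ × 8.3238 = 0.120 × 1.7363 × 8.3238 = 1.7343.
T(655)/T(453) = exp(τ_B − τ_A) = exp(1.3375) = 3.8096.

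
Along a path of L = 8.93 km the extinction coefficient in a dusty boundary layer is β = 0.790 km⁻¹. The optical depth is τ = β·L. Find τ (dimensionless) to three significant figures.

τ = β·L = 0.790 × 8.93 = 7.0547.

7.05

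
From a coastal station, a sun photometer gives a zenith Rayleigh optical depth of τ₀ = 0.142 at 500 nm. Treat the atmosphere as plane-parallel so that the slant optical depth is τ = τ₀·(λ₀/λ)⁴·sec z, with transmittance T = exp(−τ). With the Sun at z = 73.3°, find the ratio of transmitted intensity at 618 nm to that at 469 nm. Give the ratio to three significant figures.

Airmass: sec 73.3° = 3.4799.
τ(618 nm) = 0.142 × (500/618)⁴ × 3.4799 = 0.142 × 0.4285 × 3.4799 = 0.2117.
τ(469 nm) = 0.142 × (500/469)⁴ × 3.4799 = 0.142 × 1.2918 × 3.4799 = 0.6383.
T(618)/T(469) = exp(τ_B − τ_A) = exp(0.4266) = 1.5320.

1.53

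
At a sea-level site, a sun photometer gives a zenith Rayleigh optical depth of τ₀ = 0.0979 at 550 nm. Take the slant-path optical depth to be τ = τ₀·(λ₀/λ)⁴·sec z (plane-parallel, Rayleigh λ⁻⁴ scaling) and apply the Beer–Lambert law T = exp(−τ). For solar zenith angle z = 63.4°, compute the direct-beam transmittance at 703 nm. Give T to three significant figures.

0.921

sec 63.4° = 2.2333.
τ = 0.0979 × (550/703)⁴ × 2.2333 = 0.0979 × 0.3747 × 2.2333 = 0.0819.
T = exp(−0.0819) = 0.9213.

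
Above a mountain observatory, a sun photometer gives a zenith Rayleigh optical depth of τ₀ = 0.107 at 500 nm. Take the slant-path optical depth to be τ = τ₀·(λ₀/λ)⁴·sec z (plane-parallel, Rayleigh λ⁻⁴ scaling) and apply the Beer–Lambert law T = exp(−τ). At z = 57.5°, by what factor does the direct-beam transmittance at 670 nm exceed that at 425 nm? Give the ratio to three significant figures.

Airmass: sec 57.5° = 1.8612.
τ(670 nm) = 0.107 × (500/670)⁴ × 1.8612 = 0.107 × 0.3102 × 1.8612 = 0.0618.
τ(425 nm) = 0.107 × (500/425)⁴ × 1.8612 = 0.107 × 1.9157 × 1.8612 = 0.3815.
T(670)/T(425) = exp(τ_B − τ_A) = exp(0.3197) = 1.3768.

1.38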